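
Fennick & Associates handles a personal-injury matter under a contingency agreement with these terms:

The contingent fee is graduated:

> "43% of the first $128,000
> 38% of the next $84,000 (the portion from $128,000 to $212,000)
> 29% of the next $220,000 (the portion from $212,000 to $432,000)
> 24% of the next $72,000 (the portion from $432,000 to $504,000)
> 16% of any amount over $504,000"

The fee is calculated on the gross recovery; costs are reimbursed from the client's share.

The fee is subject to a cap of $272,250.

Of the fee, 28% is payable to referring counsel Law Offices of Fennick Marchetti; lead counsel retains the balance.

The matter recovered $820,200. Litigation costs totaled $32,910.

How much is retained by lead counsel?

$157,415.04

Fee base is the gross recovery, $820,200; costs are reimbursed separately.
First $128,000 at 43% = $55,040.00
Next $84,000 at 38% = $31,920.00
Next $220,000 at 29% = $63,800.00
Next $72,000 at 24% = $17,280.00
Remaining $316,200 at 16% = $50,592.00
Fee: $55,040.00 + $31,920.00 + $63,800.00 + $17,280.00 + $50,592.00 = $218,632.00
$218,632.00 is under the $272,250 cap.
Referral share: 28% of $218,632.00 = $61,216.96; lead counsel retains $218,632.00 − $61,216.96 = $157,415.04.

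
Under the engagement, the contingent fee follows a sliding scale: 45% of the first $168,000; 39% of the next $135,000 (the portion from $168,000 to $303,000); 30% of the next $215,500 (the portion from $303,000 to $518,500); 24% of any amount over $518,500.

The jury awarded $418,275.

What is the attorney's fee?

First $168,000 at 45% = $75,600.00
Next $135,000 at 39% = $52,650.00
Remaining $115,275 at 30% = $34,582.50
Fee: $75,600.00 + $52,650.00 + $34,582.50 = $162,832.50

$162,832.50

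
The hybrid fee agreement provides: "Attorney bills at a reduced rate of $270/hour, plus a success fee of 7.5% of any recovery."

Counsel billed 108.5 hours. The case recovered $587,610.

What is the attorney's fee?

$73,365.75

Hourly: 108.5 × $270 = $29,295.00
Success fee: 7.5% of $587,610 = $44,070.75
Total: $29,295.00 + $44,070.75 = $73,365.75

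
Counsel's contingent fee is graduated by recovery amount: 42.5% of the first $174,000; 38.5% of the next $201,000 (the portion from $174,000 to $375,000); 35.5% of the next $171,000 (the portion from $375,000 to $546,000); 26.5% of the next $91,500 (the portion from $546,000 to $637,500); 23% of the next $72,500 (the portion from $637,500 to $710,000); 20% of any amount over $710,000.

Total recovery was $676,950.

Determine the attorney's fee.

First $174,000 at 42.5% = $73,950.00
Next $201,000 at 38.5% = $77,385.00
Next $171,000 at 35.5% = $60,705.00
Next $91,500 at 26.5% = $24,247.50
Remaining $39,450 at 23% = $9,073.50
Fee: $73,950.00 + $77,385.00 + $60,705.00 + $24,247.50 + $9,073.50 = $245,361.00

$245,361.00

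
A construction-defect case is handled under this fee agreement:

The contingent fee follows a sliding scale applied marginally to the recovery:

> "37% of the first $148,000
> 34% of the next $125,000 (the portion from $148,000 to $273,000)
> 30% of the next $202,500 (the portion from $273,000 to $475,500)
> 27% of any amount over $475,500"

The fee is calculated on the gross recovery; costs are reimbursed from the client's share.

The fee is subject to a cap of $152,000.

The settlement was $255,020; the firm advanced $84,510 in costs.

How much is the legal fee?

Fee base is the gross recovery, $255,020; costs are reimbursed separately.
First $148,000 at 37% = $54,760.00
Remaining $107,020 at 34% = $36,386.80
Fee: $54,760.00 + $36,386.80 = $91,146.80
$91,146.80 is under the $152,000 cap.

$91,146.80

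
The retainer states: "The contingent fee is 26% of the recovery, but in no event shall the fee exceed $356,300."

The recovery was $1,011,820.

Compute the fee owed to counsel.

$263,073.20

26% of $1,011,820 = $263,073.20
That is under the $356,300 cap.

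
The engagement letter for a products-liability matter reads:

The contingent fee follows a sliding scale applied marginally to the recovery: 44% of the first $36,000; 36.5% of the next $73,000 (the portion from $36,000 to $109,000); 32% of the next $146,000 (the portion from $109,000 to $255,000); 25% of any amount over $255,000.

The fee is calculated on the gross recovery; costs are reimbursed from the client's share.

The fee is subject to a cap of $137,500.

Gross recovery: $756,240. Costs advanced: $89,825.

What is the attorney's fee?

Fee base is the gross recovery, $756,240; costs are reimbursed separately.
First $36,000 at 44% = $15,840.00
Next $73,000 at 36.5% = $26,645.00
Next $146,000 at 32% = $46,720.00
Remaining $501,240 at 25% = $125,310.00
Fee: $15,840.00 + $26,645.00 + $46,720.00 + $125,310.00 = $214,515.00
$214,515.00 exceeds the $137,500 cap, so the fee is capped at $137,500.00.

$137,500.00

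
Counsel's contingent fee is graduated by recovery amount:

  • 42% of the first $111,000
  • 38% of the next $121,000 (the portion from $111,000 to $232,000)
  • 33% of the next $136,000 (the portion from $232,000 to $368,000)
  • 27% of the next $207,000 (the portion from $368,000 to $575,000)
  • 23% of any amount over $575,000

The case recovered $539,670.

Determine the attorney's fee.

$183,830.90

First $111,000 at 42% = $46,620.00
Next $121,000 at 38% = $45,980.00
Next $136,000 at 33% = $44,880.00
Remaining $171,670 at 27% = $46,350.90
Fee: $46,620.00 + $45,980.00 + $44,880.00 + $46,350.90 = $183,830.90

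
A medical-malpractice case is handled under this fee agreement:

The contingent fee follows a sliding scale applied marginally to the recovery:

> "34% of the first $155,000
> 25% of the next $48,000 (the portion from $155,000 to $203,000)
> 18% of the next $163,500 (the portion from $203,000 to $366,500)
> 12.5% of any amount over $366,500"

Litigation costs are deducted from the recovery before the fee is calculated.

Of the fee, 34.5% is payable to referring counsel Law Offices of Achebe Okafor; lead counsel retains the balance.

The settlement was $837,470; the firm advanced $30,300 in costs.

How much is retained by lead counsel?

$97,735.01

Fee base (net of costs): $837,470 − $30,300 = $807,170
First $155,000 at 34% = $52,700.00
Next $48,000 at 25% = $12,000.00
Next $163,500 at 18% = $29,430.00
Remaining $440,670 at 12.5% = $55,083.75
Fee: $52,700.00 + $12,000.00 + $29,430.00 + $55,083.75 = $149,213.75
Referral share: 34.5% of $149,213.75 = $51,478.74; lead counsel retains $149,213.75 − $51,478.74 = $97,735.01.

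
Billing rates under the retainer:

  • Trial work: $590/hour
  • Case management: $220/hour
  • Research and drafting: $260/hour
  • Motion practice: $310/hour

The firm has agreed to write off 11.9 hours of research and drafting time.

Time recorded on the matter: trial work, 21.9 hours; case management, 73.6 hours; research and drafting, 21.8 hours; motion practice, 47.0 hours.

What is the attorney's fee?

$46,257.00

Trial work: 21.9 × $590 = $12,921.00
Case management: 73.6 × $220 = $16,192.00
Research and drafting: 21.8 × $260 = $5,668.00
Motion practice: 47.0 × $310 = $14,570.00
Subtotal: $49,351.00
Write-off: 11.9 × $260 = $3,094.00
Total: $49,351.00 − $3,094.00 = $46,257.00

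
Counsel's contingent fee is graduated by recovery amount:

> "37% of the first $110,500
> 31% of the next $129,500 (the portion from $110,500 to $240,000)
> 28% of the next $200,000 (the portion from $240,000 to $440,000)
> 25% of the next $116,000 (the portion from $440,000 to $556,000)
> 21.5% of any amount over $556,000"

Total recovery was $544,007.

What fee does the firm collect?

$163,031.75

First $110,500 at 37% = $40,885.00
Next $129,500 at 31% = $40,145.00
Next $200,000 at 28% = $56,000.00
Remaining $104,007 at 25% = $26,001.75
Fee: $40,885.00 + $40,145.00 + $56,000.00 + $26,001.75 = $163,031.75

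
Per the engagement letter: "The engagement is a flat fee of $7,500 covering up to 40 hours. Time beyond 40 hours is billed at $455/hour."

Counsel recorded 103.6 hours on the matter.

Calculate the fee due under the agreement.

$36,438.00

Flat fee: $7,500.00
Excess hours: 103.6 − 40 = 63.6
Overrun: 63.6 × $455 = $28,938.00
Total: $7,500.00 + $28,938.00 = $36,438.00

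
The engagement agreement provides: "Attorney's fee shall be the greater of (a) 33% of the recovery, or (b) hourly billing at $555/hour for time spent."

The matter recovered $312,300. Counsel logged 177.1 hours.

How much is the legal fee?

(a) 33% of $312,300 = $103,059.00
(b) 177.1 × $555 = $98,290.50
The greater is (a): $103,059.00.

$103,059.00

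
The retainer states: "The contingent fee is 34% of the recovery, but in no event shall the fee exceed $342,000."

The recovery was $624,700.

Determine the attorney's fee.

34% of $624,700 = $212,398.00
That is under the $342,000 cap.

$212,398.00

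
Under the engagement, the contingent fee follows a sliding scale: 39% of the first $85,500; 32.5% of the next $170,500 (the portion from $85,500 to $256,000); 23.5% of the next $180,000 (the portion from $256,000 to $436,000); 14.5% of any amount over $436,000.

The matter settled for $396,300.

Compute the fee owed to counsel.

First $85,500 at 39% = $33,345.00
Next $170,500 at 32.5% = $55,412.50
Remaining $140,300 at 23.5% = $32,970.50
Fee: $33,345.00 + $55,412.50 + $32,970.50 = $121,728.00

$121,728.00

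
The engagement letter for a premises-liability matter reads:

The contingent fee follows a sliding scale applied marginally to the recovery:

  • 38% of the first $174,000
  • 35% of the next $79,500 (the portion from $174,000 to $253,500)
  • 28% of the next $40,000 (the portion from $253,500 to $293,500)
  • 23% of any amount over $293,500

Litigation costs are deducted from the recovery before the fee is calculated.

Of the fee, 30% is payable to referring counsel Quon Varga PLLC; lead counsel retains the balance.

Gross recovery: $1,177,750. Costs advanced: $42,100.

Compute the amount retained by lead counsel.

Fee base (net of costs): $1,177,750 − $42,100 = $1,135,650
First $174,000 at 38% = $66,120.00
Next $79,500 at 35% = $27,825.00
Next $40,000 at 28% = $11,200.00
Remaining $842,150 at 23% = $193,694.50
Fee: $66,120.00 + $27,825.00 + $11,200.00 + $193,694.50 = $298,839.50
Referral share: 30% of $298,839.50 = $89,651.85; lead counsel retains $298,839.50 − $89,651.85 = $209,187.65.

$209,187.65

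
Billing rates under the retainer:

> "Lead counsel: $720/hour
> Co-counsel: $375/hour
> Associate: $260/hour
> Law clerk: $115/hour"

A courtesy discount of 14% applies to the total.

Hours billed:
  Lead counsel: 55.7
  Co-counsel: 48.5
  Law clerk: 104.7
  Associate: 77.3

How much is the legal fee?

$77,769.80

Lead counsel: 55.7 × $720 = $40,104.00
Co-counsel: 48.5 × $375 = $18,187.50
Associate: 77.3 × $260 = $20,098.00
Law clerk: 104.7 × $115 = $12,040.50
Subtotal: $90,430.00
Less 14% discount: −$12,660.20
Total: $90,430.00 − $12,660.20 = $77,769.80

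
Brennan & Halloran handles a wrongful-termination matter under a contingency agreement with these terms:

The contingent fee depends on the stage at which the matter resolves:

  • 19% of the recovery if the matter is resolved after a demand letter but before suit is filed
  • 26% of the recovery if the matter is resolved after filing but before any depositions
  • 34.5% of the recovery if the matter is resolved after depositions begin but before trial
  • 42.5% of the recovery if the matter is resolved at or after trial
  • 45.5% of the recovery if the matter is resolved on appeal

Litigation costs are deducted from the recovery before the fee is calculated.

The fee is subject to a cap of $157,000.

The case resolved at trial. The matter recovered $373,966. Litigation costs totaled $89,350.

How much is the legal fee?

Fee base (net of costs): $373,966 − $89,350 = $284,616
The matter resolved at trial, so the 42.5% rate applies.
$284,616 × 42.5% = $120,961.80
$120,961.80 is under the $157,000 cap.

$120,961.80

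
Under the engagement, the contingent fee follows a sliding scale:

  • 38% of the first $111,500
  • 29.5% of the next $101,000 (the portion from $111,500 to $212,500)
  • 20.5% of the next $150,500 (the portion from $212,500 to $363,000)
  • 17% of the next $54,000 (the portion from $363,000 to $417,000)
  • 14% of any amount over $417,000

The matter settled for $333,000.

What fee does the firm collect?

$96,867.50

First $111,500 at 38% = $42,370.00
Next $101,000 at 29.5% = $29,795.00
Remaining $120,500 at 20.5% = $24,702.50
Fee: $42,370.00 + $29,795.00 + $24,702.50 = $96,867.50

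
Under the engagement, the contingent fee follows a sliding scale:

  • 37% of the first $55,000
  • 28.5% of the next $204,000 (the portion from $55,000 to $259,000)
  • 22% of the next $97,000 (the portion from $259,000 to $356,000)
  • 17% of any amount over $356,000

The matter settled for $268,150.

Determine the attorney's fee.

$80,503.00

First $55,000 at 37% = $20,350.00
Next $204,000 at 28.5% = $58,140.00
Remaining $9,150 at 22% = $2,013.00
Fee: $20,350.00 + $58,140.00 + $2,013.00 = $80,503.00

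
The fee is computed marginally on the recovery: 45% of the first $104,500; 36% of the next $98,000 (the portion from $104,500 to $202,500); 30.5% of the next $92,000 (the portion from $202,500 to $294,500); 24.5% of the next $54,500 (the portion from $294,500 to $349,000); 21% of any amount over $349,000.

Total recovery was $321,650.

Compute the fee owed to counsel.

First $104,500 at 45% = $47,025.00
Next $98,000 at 36% = $35,280.00
Next $92,000 at 30.5% = $28,060.00
Remaining $27,150 at 24.5% = $6,651.75
Fee: $47,025.00 + $35,280.00 + $28,060.00 + $6,651.75 = $117,016.75

$117,016.75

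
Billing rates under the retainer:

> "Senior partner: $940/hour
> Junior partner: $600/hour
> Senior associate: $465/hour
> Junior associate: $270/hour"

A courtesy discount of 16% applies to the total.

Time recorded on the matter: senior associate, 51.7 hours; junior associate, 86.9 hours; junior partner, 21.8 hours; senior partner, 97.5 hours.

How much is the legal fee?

$127,876.14

Senior partner: 97.5 × $940 = $91,650.00
Junior partner: 21.8 × $600 = $13,080.00
Senior associate: 51.7 × $465 = $24,040.50
Junior associate: 86.9 × $270 = $23,463.00
Subtotal: $152,233.50
Less 16% discount: −$24,357.36
Total: $152,233.50 − $24,357.36 = $127,876.14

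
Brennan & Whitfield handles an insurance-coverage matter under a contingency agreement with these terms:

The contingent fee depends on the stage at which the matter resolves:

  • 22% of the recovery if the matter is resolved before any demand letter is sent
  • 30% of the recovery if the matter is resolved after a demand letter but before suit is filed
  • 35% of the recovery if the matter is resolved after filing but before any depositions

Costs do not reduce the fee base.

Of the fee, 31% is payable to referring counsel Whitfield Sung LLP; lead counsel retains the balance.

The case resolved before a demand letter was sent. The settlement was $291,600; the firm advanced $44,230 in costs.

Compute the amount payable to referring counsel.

Fee base is the gross recovery, $291,600; costs are reimbursed separately.
The matter resolved before a demand letter was sent, so the 22% rate applies.
$291,600 × 22% = $64,152.00
Referral share: 31% of $64,152.00 = $19,887.12; lead counsel retains $64,152.00 − $19,887.12 = $44,264.88.

$19,887.12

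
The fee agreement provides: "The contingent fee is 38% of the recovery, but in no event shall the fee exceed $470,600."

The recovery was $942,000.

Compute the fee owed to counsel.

38% of $942,000 = $357,960.00
That is under the $470,600 cap.

$357,960.00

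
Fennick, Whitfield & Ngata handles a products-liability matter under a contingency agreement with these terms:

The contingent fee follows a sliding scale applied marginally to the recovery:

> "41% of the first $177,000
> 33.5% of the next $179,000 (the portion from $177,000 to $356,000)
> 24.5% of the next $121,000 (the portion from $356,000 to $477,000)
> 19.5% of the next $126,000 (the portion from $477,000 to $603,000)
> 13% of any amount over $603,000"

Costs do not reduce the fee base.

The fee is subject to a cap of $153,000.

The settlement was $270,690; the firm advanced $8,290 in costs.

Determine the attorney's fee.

$103,956.15

Fee base is the gross recovery, $270,690; costs are reimbursed separately.
First $177,000 at 41% = $72,570.00
Remaining $93,690 at 33.5% = $31,386.15
Fee: $72,570.00 + $31,386.15 = $103,956.15
$103,956.15 is under the $153,000 cap.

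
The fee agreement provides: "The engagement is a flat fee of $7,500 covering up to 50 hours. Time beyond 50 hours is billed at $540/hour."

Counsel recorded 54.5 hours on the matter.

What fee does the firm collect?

$9,930.00

Flat fee: $7,500.00
Excess hours: 54.5 − 50 = 4.5
Overrun: 4.5 × $540 = $2,430.00
Total: $7,500.00 + $2,430.00 = $9,930.00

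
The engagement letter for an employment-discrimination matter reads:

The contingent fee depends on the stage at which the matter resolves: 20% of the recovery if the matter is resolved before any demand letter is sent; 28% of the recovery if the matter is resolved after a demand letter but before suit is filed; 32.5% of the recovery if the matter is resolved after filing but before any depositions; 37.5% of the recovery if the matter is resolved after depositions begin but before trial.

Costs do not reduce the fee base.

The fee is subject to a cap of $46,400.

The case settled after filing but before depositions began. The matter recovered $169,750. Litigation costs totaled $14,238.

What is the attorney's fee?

$46,400.00

Fee base is the gross recovery, $169,750; costs are reimbursed separately.
The matter settled after filing but before depositions began, so the 32.5% rate applies.
$169,750 × 32.5% = $55,168.75
$55,168.75 exceeds the $46,400 cap, so the fee is capped at $46,400.00.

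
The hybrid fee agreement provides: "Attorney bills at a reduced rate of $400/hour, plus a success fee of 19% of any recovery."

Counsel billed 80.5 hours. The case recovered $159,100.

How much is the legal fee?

Hourly: 80.5 × $400 = $32,200.00
Success fee: 19% of $159,100 = $30,229.00
Total: $32,200.00 + $30,229.00 = $62,429.00

$62,429.00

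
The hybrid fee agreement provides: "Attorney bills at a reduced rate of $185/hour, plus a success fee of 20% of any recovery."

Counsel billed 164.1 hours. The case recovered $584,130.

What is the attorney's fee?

$147,184.50

Hourly: 164.1 × $185 = $30,358.50
Success fee: 20% of $584,130 = $116,826.00
Total: $30,358.50 + $116,826.00 = $147,184.50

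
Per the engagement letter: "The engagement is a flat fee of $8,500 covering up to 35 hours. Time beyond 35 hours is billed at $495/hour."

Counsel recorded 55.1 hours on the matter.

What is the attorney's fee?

$18,449.50

Flat fee: $8,500.00
Excess hours: 55.1 − 35 = 20.1
Overrun: 20.1 × $495 = $9,949.50
Total: $8,500.00 + $9,949.50 = $18,449.50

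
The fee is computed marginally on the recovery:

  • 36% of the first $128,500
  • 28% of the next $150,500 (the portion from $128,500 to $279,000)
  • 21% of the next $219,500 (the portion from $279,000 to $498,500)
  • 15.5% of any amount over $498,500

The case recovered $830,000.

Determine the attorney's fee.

$185,877.50

First $128,500 at 36% = $46,260.00
Next $150,500 at 28% = $42,140.00
Next $219,500 at 21% = $46,095.00
Remaining $331,500 at 15.5% = $51,382.50
Fee: $46,260.00 + $42,140.00 + $46,095.00 + $51,382.50 = $185,877.50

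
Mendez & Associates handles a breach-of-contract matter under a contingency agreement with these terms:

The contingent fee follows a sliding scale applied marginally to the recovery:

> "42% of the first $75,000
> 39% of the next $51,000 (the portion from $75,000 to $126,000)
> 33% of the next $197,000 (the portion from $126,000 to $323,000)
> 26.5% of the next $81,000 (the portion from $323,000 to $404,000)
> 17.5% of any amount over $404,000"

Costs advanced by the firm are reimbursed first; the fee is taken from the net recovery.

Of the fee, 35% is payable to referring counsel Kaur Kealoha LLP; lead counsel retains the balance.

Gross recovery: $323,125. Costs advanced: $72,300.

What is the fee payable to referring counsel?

Fee base (net of costs): $323,125 − $72,300 = $250,825
First $75,000 at 42% = $31,500.00
Next $51,000 at 39% = $19,890.00
Remaining $124,825 at 33% = $41,192.25
Fee: $31,500.00 + $19,890.00 + $41,192.25 = $92,582.25
Referral share: 35% of $92,582.25 = $32,403.79; lead counsel retains $92,582.25 − $32,403.79 = $60,178.46.

$32,403.79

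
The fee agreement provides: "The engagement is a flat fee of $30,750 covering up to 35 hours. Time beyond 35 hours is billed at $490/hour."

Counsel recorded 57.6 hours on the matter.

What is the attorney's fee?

$41,824.00

Flat fee: $30,750.00
Excess hours: 57.6 − 35 = 22.6
Overrun: 22.6 × $490 = $11,074.00
Total: $30,750.00 + $11,074.00 = $41,824.00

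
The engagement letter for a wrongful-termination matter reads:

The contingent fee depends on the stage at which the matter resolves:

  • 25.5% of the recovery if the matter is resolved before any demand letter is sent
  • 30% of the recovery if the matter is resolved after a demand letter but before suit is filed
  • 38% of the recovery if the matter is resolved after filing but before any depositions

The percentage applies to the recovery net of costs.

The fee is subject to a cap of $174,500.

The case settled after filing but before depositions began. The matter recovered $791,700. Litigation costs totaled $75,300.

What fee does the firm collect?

$174,500.00

Fee base (net of costs): $791,700 − $75,300 = $716,400
The matter settled after filing but before depositions began, so the 38% rate applies.
$716,400 × 38% = $272,232.00
$272,232.00 exceeds the $174,500 cap, so the fee is capped at $174,500.00.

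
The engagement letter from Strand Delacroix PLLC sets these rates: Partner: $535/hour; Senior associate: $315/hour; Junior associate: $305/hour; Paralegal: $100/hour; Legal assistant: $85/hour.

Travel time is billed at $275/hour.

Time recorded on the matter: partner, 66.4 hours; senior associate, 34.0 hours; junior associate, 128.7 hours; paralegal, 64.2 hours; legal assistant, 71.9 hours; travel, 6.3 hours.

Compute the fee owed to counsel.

$99,751.50

Partner: 66.4 × $535 = $35,524.00
Senior associate: 34.0 × $315 = $10,710.00
Junior associate: 128.7 × $305 = $39,253.50
Paralegal: 64.2 × $100 = $6,420.00
Legal assistant: 71.9 × $85 = $6,111.50
Subtotal: $35,524.00 + $10,710.00 + $39,253.50 + $6,420.00 + $6,111.50 = $98,019.00
Travel: 6.3 × $275 = $1,732.50
Total: $98,019.00 + $1,732.50 = $99,751.50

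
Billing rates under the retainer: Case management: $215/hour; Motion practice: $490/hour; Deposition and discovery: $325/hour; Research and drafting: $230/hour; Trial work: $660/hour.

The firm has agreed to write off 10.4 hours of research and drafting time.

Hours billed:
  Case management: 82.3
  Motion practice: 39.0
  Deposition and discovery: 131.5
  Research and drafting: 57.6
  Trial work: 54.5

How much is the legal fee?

$126,368.00

Case management: 82.3 × $215 = $17,694.50
Motion practice: 39.0 × $490 = $19,110.00
Deposition and discovery: 131.5 × $325 = $42,737.50
Research and drafting: 57.6 × $230 = $13,248.00
Trial work: 54.5 × $660 = $35,970.00
Subtotal: $128,760.00
Write-off: 10.4 × $230 = $2,392.00
Total: $128,760.00 − $2,392.00 = $126,368.00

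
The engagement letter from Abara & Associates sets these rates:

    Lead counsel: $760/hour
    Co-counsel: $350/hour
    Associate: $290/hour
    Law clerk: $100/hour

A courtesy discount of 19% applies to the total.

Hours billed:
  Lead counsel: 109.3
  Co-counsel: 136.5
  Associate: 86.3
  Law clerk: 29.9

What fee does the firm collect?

Lead counsel: 109.3 × $760 = $83,068.00
Co-counsel: 136.5 × $350 = $47,775.00
Associate: 86.3 × $290 = $25,027.00
Law clerk: 29.9 × $100 = $2,990.00
Subtotal: $158,860.00
Less 19% discount: −$30,183.40
Total: $158,860.00 − $30,183.40 = $128,676.60

$128,676.60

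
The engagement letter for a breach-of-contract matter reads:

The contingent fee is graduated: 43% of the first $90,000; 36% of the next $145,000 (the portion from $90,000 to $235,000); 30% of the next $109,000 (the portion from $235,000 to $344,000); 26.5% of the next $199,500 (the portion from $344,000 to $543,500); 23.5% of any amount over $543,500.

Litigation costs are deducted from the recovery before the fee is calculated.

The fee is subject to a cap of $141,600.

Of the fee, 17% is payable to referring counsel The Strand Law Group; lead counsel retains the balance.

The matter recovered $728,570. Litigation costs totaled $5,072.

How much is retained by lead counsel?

Fee base (net of costs): $728,570 − $5,072 = $723,498
First $90,000 at 43% = $38,700.00
Next $145,000 at 36% = $52,200.00
Next $109,000 at 30% = $32,700.00
Next $199,500 at 26.5% = $52,867.50
Remaining $179,998 at 23.5% = $42,299.53
Fee: $38,700.00 + $52,200.00 + $32,700.00 + $52,867.50 + $42,299.53 = $218,767.03
$218,767.03 exceeds the $141,600 cap, so the fee is capped at $141,600.00.
Referral share: 17% of $141,600.00 = $24,072.00; lead counsel retains $141,600.00 − $24,072.00 = $117,528.00.

$117,528.00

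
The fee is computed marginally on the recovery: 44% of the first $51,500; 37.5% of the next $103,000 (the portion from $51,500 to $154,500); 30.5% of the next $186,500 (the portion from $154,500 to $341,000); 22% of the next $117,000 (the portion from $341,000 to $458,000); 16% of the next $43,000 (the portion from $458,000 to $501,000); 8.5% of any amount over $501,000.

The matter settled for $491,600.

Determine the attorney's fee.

First $51,500 at 44% = $22,660.00
Next $103,000 at 37.5% = $38,625.00
Next $186,500 at 30.5% = $56,882.50
Next $117,000 at 22% = $25,740.00
Remaining $33,600 at 16% = $5,376.00
Fee: $22,660.00 + $38,625.00 + $56,882.50 + $25,740.00 + $5,376.00 = $149,283.50

$149,283.50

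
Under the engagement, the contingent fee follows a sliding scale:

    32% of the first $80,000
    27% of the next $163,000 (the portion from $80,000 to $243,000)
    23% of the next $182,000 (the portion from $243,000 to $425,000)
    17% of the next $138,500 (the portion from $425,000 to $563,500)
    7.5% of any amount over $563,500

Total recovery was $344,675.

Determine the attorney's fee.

First $80,000 at 32% = $25,600.00
Next $163,000 at 27% = $44,010.00
Remaining $101,675 at 23% = $23,385.25
Fee: $25,600.00 + $44,010.00 + $23,385.25 = $92,995.25

$92,995.25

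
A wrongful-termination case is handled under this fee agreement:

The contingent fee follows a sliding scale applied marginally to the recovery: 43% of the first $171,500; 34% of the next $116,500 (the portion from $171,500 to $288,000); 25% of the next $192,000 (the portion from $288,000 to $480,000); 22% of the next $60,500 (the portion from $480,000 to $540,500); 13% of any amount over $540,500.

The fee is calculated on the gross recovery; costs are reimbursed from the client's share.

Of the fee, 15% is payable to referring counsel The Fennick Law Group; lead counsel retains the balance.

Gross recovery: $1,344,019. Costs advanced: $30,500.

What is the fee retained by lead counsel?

Fee base is the gross recovery, $1,344,019; costs are reimbursed separately.
First $171,500 at 43% = $73,745.00
Next $116,500 at 34% = $39,610.00
Next $192,000 at 25% = $48,000.00
Next $60,500 at 22% = $13,310.00
Remaining $803,519 at 13% = $104,457.47
Fee: $73,745.00 + $39,610.00 + $48,000.00 + $13,310.00 + $104,457.47 = $279,122.47
Referral share: 15% of $279,122.47 = $41,868.37; lead counsel retains $279,122.47 − $41,868.37 = $237,254.10.

$237,254.10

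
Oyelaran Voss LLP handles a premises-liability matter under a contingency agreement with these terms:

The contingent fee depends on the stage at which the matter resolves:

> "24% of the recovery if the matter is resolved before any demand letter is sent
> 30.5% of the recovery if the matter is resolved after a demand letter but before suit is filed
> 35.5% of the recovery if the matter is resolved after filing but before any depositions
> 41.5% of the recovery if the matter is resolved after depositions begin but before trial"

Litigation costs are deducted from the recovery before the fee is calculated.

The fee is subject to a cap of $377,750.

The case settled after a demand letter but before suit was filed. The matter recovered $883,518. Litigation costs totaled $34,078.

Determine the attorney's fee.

$259,079.20

Fee base (net of costs): $883,518 − $34,078 = $849,440
The matter settled after a demand letter but before suit was filed, so the 30.5% rate applies.
$849,440 × 30.5% = $259,079.20
$259,079.20 is under the $377,750 cap.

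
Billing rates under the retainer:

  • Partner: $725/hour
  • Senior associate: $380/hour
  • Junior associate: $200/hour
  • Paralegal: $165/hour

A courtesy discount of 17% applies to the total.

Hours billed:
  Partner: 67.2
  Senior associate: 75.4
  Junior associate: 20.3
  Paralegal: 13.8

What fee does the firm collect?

Partner: 67.2 × $725 = $48,720.00
Senior associate: 75.4 × $380 = $28,652.00
Junior associate: 20.3 × $200 = $4,060.00
Paralegal: 13.8 × $165 = $2,277.00
Subtotal: $83,709.00
Less 17% discount: −$14,230.53
Total: $83,709.00 − $14,230.53 = $69,478.47

$69,478.47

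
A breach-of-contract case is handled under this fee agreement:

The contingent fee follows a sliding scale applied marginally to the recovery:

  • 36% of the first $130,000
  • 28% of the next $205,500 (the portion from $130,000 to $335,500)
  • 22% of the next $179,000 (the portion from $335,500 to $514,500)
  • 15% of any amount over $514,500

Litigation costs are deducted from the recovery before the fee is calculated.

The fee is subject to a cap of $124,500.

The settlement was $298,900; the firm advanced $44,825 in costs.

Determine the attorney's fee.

$81,541.00

Fee base (net of costs): $298,900 − $44,825 = $254,075
First $130,000 at 36% = $46,800.00
Remaining $124,075 at 28% = $34,741.00
Fee: $46,800.00 + $34,741.00 = $81,541.00
$81,541.00 is under the $124,500 cap.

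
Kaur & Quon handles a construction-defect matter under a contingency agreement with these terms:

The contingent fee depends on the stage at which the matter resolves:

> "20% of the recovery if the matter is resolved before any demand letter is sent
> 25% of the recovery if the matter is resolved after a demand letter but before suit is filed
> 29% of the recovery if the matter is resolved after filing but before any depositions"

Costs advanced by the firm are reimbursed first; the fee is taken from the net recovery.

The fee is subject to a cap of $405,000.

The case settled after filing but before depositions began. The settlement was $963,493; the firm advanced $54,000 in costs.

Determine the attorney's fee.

$263,752.97

Fee base (net of costs): $963,493 − $54,000 = $909,493
The matter settled after filing but before depositions began, so the 29% rate applies.
$909,493 × 29% = $263,752.97
$263,752.97 is under the $405,000 cap.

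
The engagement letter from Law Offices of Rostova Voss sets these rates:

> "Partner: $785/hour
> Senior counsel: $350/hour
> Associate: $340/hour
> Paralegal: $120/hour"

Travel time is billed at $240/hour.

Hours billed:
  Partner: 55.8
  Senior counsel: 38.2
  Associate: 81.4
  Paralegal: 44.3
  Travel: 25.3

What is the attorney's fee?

$96,237.00

Partner: 55.8 × $785 = $43,803.00
Senior counsel: 38.2 × $350 = $13,370.00
Associate: 81.4 × $340 = $27,676.00
Paralegal: 44.3 × $120 = $5,316.00
Subtotal: $43,803.00 + $13,370.00 + $27,676.00 + $5,316.00 = $90,165.00
Travel: 25.3 × $240 = $6,072.00
Total: $90,165.00 + $6,072.00 = $96,237.00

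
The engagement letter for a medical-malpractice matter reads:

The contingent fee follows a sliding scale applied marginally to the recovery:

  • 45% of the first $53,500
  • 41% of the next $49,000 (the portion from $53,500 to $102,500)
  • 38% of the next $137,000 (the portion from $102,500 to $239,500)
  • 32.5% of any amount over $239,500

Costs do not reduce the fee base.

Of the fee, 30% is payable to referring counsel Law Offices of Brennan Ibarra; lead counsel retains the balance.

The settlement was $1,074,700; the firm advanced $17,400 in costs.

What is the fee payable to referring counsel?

Fee base is the gross recovery, $1,074,700; costs are reimbursed separately.
First $53,500 at 45% = $24,075.00
Next $49,000 at 41% = $20,090.00
Next $137,000 at 38% = $52,060.00
Remaining $835,200 at 32.5% = $271,440.00
Fee: $24,075.00 + $20,090.00 + $52,060.00 + $271,440.00 = $367,665.00
Referral share: 30% of $367,665.00 = $110,299.50; lead counsel retains $367,665.00 − $110,299.50 = $257,365.50.

$110,299.50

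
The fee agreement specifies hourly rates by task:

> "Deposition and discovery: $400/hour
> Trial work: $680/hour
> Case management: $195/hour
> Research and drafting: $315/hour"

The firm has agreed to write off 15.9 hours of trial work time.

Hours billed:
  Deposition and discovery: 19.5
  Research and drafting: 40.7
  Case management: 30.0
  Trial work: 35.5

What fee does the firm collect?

Deposition and discovery: 19.5 × $400 = $7,800.00
Trial work: 35.5 × $680 = $24,140.00
Case management: 30.0 × $195 = $5,850.00
Research and drafting: 40.7 × $315 = $12,820.50
Subtotal: $50,610.50
Write-off: 15.9 × $680 = $10,812.00
Total: $50,610.50 − $10,812.00 = $39,798.50

$39,798.50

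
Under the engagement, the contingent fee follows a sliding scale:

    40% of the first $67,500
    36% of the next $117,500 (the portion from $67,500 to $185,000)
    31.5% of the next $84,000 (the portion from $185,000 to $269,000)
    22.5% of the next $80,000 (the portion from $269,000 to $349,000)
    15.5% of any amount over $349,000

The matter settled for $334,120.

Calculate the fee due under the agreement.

First $67,500 at 40% = $27,000.00
Next $117,500 at 36% = $42,300.00
Next $84,000 at 31.5% = $26,460.00
Remaining $65,120 at 22.5% = $14,652.00
Fee: $27,000.00 + $42,300.00 + $26,460.00 + $14,652.00 = $110,412.00

$110,412.00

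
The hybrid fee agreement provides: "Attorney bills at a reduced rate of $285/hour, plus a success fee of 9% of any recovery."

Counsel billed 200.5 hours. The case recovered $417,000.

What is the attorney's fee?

$94,672.50

Hourly: 200.5 × $285 = $57,142.50
Success fee: 9% of $417,000 = $37,530.00
Total: $57,142.50 + $37,530.00 = $94,672.50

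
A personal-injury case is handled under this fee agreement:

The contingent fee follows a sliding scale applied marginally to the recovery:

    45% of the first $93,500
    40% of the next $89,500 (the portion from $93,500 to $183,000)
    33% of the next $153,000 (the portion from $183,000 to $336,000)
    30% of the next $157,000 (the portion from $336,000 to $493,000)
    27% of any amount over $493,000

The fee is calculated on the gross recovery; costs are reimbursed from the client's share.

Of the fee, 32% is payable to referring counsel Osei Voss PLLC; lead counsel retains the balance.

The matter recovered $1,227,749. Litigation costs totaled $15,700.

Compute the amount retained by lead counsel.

$254,216.12

Fee base is the gross recovery, $1,227,749; costs are reimbursed separately.
First $93,500 at 45% = $42,075.00
Next $89,500 at 40% = $35,800.00
Next $153,000 at 33% = $50,490.00
Next $157,000 at 30% = $47,100.00
Remaining $734,749 at 27% = $198,382.23
Fee: $42,075.00 + $35,800.00 + $50,490.00 + $47,100.00 + $198,382.23 = $373,847.23
Referral share: 32% of $373,847.23 = $119,631.11; lead counsel retains $373,847.23 − $119,631.11 = $254,216.12.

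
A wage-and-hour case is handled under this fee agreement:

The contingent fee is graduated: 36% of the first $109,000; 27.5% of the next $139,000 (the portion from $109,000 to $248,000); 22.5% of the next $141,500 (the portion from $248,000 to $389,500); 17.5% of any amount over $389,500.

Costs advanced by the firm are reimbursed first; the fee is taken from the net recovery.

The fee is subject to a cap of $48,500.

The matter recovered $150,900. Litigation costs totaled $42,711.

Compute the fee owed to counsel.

$38,948.04

Fee base (net of costs): $150,900 − $42,711 = $108,189
First $108,189 at 36% = $38,948.04
$38,948.04 is under the $48,500 cap.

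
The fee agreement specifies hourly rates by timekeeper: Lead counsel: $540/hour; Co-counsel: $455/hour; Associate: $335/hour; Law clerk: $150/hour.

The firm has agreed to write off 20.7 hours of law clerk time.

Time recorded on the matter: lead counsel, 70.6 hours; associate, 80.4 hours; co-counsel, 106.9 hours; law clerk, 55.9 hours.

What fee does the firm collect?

Lead counsel: 70.6 × $540 = $38,124.00
Co-counsel: 106.9 × $455 = $48,639.50
Associate: 80.4 × $335 = $26,934.00
Law clerk: 55.9 × $150 = $8,385.00
Subtotal: $122,082.50
Write-off: 20.7 × $150 = $3,105.00
Total: $122,082.50 − $3,105.00 = $118,977.50

$118,977.50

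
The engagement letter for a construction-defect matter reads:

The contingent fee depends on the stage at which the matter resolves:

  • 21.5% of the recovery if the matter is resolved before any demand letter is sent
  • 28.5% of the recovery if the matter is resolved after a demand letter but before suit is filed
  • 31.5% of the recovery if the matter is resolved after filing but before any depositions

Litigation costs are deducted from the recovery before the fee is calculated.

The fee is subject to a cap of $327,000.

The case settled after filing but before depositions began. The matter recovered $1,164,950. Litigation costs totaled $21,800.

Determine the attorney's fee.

Fee base (net of costs): $1,164,950 − $21,800 = $1,143,150
The matter settled after filing but before depositions began, so the 31.5% rate applies.
$1,143,150 × 31.5% = $360,092.25
$360,092.25 exceeds the $327,000 cap, so the fee is capped at $327,000.00.

$327,000.00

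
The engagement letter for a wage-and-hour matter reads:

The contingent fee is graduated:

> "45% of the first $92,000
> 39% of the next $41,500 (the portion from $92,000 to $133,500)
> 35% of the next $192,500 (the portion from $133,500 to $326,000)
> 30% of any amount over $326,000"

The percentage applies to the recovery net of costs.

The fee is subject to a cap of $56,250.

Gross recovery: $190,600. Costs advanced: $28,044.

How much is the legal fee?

Fee base (net of costs): $190,600 − $28,044 = $162,556
First $92,000 at 45% = $41,400.00
Next $41,500 at 39% = $16,185.00
Remaining $29,056 at 35% = $10,169.60
Fee: $41,400.00 + $16,185.00 + $10,169.60 = $67,754.60
$67,754.60 exceeds the $56,250 cap, so the fee is capped at $56,250.00.

$56,250.00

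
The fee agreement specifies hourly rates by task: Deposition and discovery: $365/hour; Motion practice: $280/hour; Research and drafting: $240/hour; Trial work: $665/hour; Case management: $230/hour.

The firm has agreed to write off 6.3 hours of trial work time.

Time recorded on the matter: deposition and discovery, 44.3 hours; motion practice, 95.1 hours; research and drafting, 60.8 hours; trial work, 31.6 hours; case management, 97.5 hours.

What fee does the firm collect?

Deposition and discovery: 44.3 × $365 = $16,169.50
Motion practice: 95.1 × $280 = $26,628.00
Research and drafting: 60.8 × $240 = $14,592.00
Trial work: 31.6 × $665 = $21,014.00
Case management: 97.5 × $230 = $22,425.00
Subtotal: $100,828.50
Write-off: 6.3 × $665 = $4,189.50
Total: $100,828.50 − $4,189.50 = $96,639.00

$96,639.00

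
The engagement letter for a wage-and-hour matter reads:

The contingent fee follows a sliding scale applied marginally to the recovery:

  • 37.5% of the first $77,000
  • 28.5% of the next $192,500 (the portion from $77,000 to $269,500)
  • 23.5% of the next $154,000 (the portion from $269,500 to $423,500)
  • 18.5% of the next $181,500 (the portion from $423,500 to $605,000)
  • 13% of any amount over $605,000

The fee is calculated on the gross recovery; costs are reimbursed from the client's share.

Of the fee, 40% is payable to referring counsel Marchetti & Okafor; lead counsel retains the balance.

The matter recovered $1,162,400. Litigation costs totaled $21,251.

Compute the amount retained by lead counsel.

$135,580.20

Fee base is the gross recovery, $1,162,400; costs are reimbursed separately.
First $77,000 at 37.5% = $28,875.00
Next $192,500 at 28.5% = $54,862.50
Next $154,000 at 23.5% = $36,190.00
Next $181,500 at 18.5% = $33,577.50
Remaining $557,400 at 13% = $72,462.00
Fee: $28,875.00 + $54,862.50 + $36,190.00 + $33,577.50 + $72,462.00 = $225,967.00
Referral share: 40% of $225,967.00 = $90,386.80; lead counsel retains $225,967.00 − $90,386.80 = $135,580.20.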